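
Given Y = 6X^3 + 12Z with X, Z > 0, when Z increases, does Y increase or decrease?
Y increases

Taking the partial derivative:
∂Y/∂Z = 12

∂Y/∂Z = 12 > 0 (assuming positive values)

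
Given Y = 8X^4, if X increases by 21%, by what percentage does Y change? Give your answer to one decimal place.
114.4%

For Y = 8X^4:
If X → X(1 + 0.21)
Then Y → Y · (1 + 0.21)^4
     ≈ Y · 2.1436

Percentage change = ((1 + 0.21)^4 − 1) × 100% ≈ 114.4%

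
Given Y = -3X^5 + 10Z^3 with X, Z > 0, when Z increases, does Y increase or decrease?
Y increases

Taking the partial derivative:
∂Y/∂Z = 30Z^2

∂Y/∂Z = 30Z^2 > 0 (assuming positive values)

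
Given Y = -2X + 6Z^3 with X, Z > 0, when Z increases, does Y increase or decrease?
Y increases

Taking the partial derivative:
∂Y/∂Z = 18Z^2

∂Y/∂Z = 18Z^2 > 0 (assuming positive values)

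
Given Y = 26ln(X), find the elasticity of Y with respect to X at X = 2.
Elasticity = 1/ln(2) ≈ 1.4427

Elasticity = (dY/dX) · (X/Y)

dY/dX = 26/X
At X = 2: dY/dX = 13, Y = 26·ln(2)

Elasticity = 13 · (2 / (26·ln(2))) = 1/ln(2) ≈ 1.4427

Interpretation: for a small percentage change in X, the percentage change in Y is approximately 1.44 times as large.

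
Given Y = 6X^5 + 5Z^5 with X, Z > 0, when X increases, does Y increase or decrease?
Y increases

Taking the partial derivative:
∂Y/∂X = 30X^4

∂Y/∂X = 30X^4 > 0 (assuming positive values)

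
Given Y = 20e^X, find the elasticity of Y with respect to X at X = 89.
Elasticity = 89

Elasticity = (dY/dX) · (X/Y)

dY/dX = 20·e^X
At X = 89: dY/dX = 20·e^89, Y = 20·e^89

Elasticity = (20·e^89) · (89 / (20·e^89)) = 89

Interpretation: for a small percentage change in X, the percentage change in Y is approximately 89.00 times as large.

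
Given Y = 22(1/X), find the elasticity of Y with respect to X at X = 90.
Elasticity = -1

Elasticity = (dY/dX) · (X/Y)

dY/dX = -22/X²
At X = 90: dY/dX = -11/4050, Y = 11/45

Elasticity = (-11/4050) · (90 / (11/45)) = -1

Interpretation: for a small percentage change in X, the percentage change in Y is approximately -1.00 times as large.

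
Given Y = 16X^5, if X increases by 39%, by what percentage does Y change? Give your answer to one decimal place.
418.9%

For Y = 16X^5:
If X → X(1 + 0.39)
Then Y → Y · (1 + 0.39)^5
     ≈ Y · 5.1889

Percentage change = ((1 + 0.39)^5 − 1) × 100% ≈ 418.9%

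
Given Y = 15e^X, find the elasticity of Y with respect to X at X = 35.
Elasticity = 35

Elasticity = (dY/dX) · (X/Y)

dY/dX = 15·e^X
At X = 35: dY/dX = 15·e^35, Y = 15·e^35

Elasticity = (15·e^35) · (35 / (15·e^35)) = 35

Interpretation: for a small percentage change in X, the percentage change in Y is approximately 35.00 times as large.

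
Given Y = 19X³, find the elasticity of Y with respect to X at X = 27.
Elasticity = 3

Elasticity = (dY/dX) · (X/Y)

dY/dX = 57·X²
At X = 27: dY/dX = 41553, Y = 373977

Elasticity = 41553 · (27 / 373977) = 3

Interpretation: for a small percentage change in X, the percentage change in Y is approximately 3.00 times as large.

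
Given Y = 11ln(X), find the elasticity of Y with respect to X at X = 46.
Elasticity = 1/ln(46) ≈ 0.2612

Elasticity = (dY/dX) · (X/Y)

dY/dX = 11/X
At X = 46: dY/dX = 11/46, Y = 11·ln(46)

Elasticity = (11/46) · (46 / (11·ln(46))) = 1/ln(46) ≈ 0.2612

Interpretation: for a small percentage change in X, the percentage change in Y is approximately 0.26 times as large.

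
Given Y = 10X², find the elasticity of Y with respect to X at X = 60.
Elasticity = 2

Elasticity = (dY/dX) · (X/Y)

dY/dX = 20·X
At X = 60: dY/dX = 1200, Y = 36000

Elasticity = 1200 · (60 / 36000) = 2

Interpretation: for a small percentage change in X, the percentage change in Y is approximately 2.00 times as large.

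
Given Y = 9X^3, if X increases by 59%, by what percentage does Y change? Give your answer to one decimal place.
302.0%

For Y = 9X^3:
If X → X(1 + 0.59)
Then Y → Y · (1 + 0.59)^3
     ≈ Y · 4.0197

Percentage change = ((1 + 0.59)^3 − 1) × 100% ≈ 302.0%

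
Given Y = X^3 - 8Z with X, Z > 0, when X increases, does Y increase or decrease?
Y increases

Taking the partial derivative:
∂Y/∂X = 3X^2

∂Y/∂X = 3X^2 > 0 (assuming positive values)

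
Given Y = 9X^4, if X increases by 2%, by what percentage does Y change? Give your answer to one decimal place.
8.2%

For Y = 9X^4:
If X → X(1 + 0.02)
Then Y → Y · (1 + 0.02)^4
     ≈ Y · 1.0824

Percentage change = ((1 + 0.02)^4 − 1) × 100% ≈ 8.2%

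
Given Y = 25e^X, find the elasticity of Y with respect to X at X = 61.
Elasticity = 61

Elasticity = (dY/dX) · (X/Y)

dY/dX = 25·e^X
At X = 61: dY/dX = 25·e^61, Y = 25·e^61

Elasticity = (25·e^61) · (61 / (25·e^61)) = 61

Interpretation: for a small percentage change in X, the percentage change in Y is approximately 61.00 times as large.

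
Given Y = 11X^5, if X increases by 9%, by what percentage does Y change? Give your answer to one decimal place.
53.9%

For Y = 11X^5:
If X → X(1 + 0.09)
Then Y → Y · (1 + 0.09)^5
     ≈ Y · 1.5386

Percentage change = ((1 + 0.09)^5 − 1) × 100% ≈ 53.9%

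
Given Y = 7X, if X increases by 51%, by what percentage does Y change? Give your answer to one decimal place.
51.0%

For Y = 7X:
If X → X(1 + 0.51)
Then Y → Y · (1 + 0.51)^1
     = Y · 1.5100

Percentage change = ((1 + 0.51)^1 − 1) × 100% = 51.0%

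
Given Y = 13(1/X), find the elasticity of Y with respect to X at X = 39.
Elasticity = -1

Elasticity = (dY/dX) · (X/Y)

dY/dX = -13/X²
At X = 39: dY/dX = -1/117, Y = 1/3

Elasticity = (-1/117) · (39 / (1/3)) = -1

Interpretation: for a small percentage change in X, the percentage change in Y is approximately -1.00 times as large.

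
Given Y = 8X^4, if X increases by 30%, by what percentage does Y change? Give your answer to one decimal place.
185.6%

For Y = 8X^4:
If X → X(1 + 0.3)
Then Y → Y · (1 + 0.3)^4
     = Y · 2.8561

Percentage change = ((1 + 0.3)^4 − 1) × 100% ≈ 185.6%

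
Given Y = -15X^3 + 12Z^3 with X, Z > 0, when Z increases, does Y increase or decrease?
Y increases

Taking the partial derivative:
∂Y/∂Z = 36Z^2

∂Y/∂Z = 36Z^2 > 0 (assuming positive values)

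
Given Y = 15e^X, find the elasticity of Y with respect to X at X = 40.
Elasticity = 40

Elasticity = (dY/dX) · (X/Y)

dY/dX = 15·e^X
At X = 40: dY/dX = 15·e^40, Y = 15·e^40

Elasticity = (15·e^40) · (40 / (15·e^40)) = 40

Interpretation: for a small percentage change in X, the percentage change in Y is approximately 40.00 times as large.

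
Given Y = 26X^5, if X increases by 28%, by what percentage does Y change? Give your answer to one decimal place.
243.6%

For Y = 26X^5:
If X → X(1 + 0.28)
Then Y → Y · (1 + 0.28)^5
     ≈ Y · 3.4360

Percentage change = ((1 + 0.28)^5 − 1) × 100% ≈ 243.6%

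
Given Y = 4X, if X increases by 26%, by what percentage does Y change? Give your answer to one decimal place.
26.0%

For Y = 4X:
If X → X(1 + 0.26)
Then Y → Y · (1 + 0.26)^1
     = Y · 1.2600

Percentage change = ((1 + 0.26)^1 − 1) × 100% = 26.0%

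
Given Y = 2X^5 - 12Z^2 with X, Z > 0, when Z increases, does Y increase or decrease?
Y decreases

Taking the partial derivative:
∂Y/∂Z = -24Z

∂Y/∂Z = -24Z < 0 (assuming positive values)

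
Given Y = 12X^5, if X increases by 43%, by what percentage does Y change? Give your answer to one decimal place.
498.0%

For Y = 12X^5:
If X → X(1 + 0.43)
Then Y → Y · (1 + 0.43)^5
     ≈ Y · 5.9797

Percentage change = ((1 + 0.43)^5 − 1) × 100% ≈ 498.0%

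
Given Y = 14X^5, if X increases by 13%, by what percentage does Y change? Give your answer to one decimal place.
84.2%

For Y = 14X^5:
If X → X(1 + 0.13)
Then Y → Y · (1 + 0.13)^5
     ≈ Y · 1.8424

Percentage change = ((1 + 0.13)^5 − 1) × 100% ≈ 84.2%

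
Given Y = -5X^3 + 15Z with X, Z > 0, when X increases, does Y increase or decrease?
Y decreases

Taking the partial derivative:
∂Y/∂X = -15X^2

∂Y/∂X = -15X^2 < 0 (assuming positive values)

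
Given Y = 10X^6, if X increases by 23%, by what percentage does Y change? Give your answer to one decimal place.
246.3%

For Y = 10X^6:
If X → X(1 + 0.23)
Then Y → Y · (1 + 0.23)^6
     ≈ Y · 3.4628

Percentage change = ((1 + 0.23)^6 − 1) × 100% ≈ 246.3%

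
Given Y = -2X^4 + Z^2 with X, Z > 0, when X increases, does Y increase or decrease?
Y decreases

Taking the partial derivative:
∂Y/∂X = -8X^3

∂Y/∂X = -8X^3 < 0 (assuming positive values)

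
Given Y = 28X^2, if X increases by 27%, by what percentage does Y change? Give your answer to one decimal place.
61.3%

For Y = 28X^2:
If X → X(1 + 0.27)
Then Y → Y · (1 + 0.27)^2
     = Y · 1.6129

Percentage change = ((1 + 0.27)^2 − 1) × 100% ≈ 61.3%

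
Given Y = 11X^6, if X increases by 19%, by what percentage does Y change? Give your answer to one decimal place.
184.0%

For Y = 11X^6:
If X → X(1 + 0.19)
Then Y → Y · (1 + 0.19)^6
     ≈ Y · 2.8398

Percentage change = ((1 + 0.19)^6 − 1) × 100% ≈ 184.0%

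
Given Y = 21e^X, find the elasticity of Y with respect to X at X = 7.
Elasticity = 7

Elasticity = (dY/dX) · (X/Y)

dY/dX = 21·e^X
At X = 7: dY/dX = 21·e^7, Y = 21·e^7

Elasticity = (21·e^7) · (7 / (21·e^7)) = 7

Interpretation: for a small percentage change in X, the percentage change in Y is approximately 7.00 times as large.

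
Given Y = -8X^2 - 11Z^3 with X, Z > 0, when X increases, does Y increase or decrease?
Y decreases

Taking the partial derivative:
∂Y/∂X = -16X

∂Y/∂X = -16X < 0 (assuming positive values)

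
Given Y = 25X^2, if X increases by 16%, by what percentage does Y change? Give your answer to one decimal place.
34.6%

For Y = 25X^2:
If X → X(1 + 0.16)
Then Y → Y · (1 + 0.16)^2
     = Y · 1.3456

Percentage change = ((1 + 0.16)^2 − 1) × 100% ≈ 34.6%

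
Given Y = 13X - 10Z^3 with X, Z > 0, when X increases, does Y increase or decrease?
Y increases

Taking the partial derivative:
∂Y/∂X = 13

∂Y/∂X = 13 > 0 (assuming positive values)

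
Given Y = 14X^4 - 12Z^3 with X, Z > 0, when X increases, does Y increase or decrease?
Y increases

Taking the partial derivative:
∂Y/∂X = 56X^3

∂Y/∂X = 56X^3 > 0 (assuming positive values)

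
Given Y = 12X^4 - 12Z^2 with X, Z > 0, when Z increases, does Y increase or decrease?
Y decreases

Taking the partial derivative:
∂Y/∂Z = -24Z

∂Y/∂Z = -24Z < 0 (assuming positive values)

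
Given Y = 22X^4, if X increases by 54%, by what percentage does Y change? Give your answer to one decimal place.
462.4%

For Y = 22X^4:
If X → X(1 + 0.54)
Then Y → Y · (1 + 0.54)^4
     ≈ Y · 5.6245

Percentage change = ((1 + 0.54)^4 − 1) × 100% ≈ 462.4%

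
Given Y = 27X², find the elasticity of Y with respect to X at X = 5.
Elasticity = 2

Elasticity = (dY/dX) · (X/Y)

dY/dX = 54·X
At X = 5: dY/dX = 270, Y = 675

Elasticity = 270 · (5 / 675) = 2

Interpretation: for a small percentage change in X, the percentage change in Y is approximately 2.00 times as large.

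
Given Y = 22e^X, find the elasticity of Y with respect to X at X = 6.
Elasticity = 6

Elasticity = (dY/dX) · (X/Y)

dY/dX = 22·e^X
At X = 6: dY/dX = 22·e^6, Y = 22·e^6

Elasticity = (22·e^6) · (6 / (22·e^6)) = 6

Interpretation: for a small percentage change in X, the percentage change in Y is approximately 6.00 times as large.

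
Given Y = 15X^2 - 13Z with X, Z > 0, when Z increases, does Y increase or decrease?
Y decreases

Taking the partial derivative:
∂Y/∂Z = -13

∂Y/∂Z = -13 < 0 (assuming positive values)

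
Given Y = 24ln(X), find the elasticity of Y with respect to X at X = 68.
Elasticity = 1/ln(68) ≈ 0.2370

Elasticity = (dY/dX) · (X/Y)

dY/dX = 24/X
At X = 68: dY/dX = 6/17, Y = 24·ln(68)

Elasticity = (6/17) · (68 / (24·ln(68))) = 1/ln(68) ≈ 0.2370

Interpretation: for a small percentage change in X, the percentage change in Y is approximately 0.24 times as large.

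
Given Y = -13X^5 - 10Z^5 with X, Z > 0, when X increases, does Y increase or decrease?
Y decreases

Taking the partial derivative:
∂Y/∂X = -65X^4

∂Y/∂X = -65X^4 < 0 (assuming positive values)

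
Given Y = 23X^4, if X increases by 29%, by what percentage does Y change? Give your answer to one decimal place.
176.9%

For Y = 23X^4:
If X → X(1 + 0.29)
Then Y → Y · (1 + 0.29)^4
     ≈ Y · 2.7692

Percentage change = ((1 + 0.29)^4 − 1) × 100% ≈ 176.9%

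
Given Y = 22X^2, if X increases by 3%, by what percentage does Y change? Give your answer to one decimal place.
6.1%

For Y = 22X^2:
If X → X(1 + 0.03)
Then Y → Y · (1 + 0.03)^2
     = Y · 1.0609

Percentage change = ((1 + 0.03)^2 − 1) × 100% ≈ 6.1%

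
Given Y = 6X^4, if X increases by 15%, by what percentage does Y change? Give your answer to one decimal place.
74.9%

For Y = 6X^4:
If X → X(1 + 0.15)
Then Y → Y · (1 + 0.15)^4
     ≈ Y · 1.7490

Percentage change = ((1 + 0.15)^4 − 1) × 100% ≈ 74.9%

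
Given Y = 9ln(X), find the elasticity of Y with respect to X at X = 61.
Elasticity = 1/ln(61) ≈ 0.2433

Elasticity = (dY/dX) · (X/Y)

dY/dX = 9/X
At X = 61: dY/dX = 9/61, Y = 9·ln(61)

Elasticity = (9/61) · (61 / (9·ln(61))) = 1/ln(61) ≈ 0.2433

Interpretation: for a small percentage change in X, the percentage change in Y is approximately 0.24 times as large.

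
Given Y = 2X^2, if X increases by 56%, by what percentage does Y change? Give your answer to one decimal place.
143.4%

For Y = 2X^2:
If X → X(1 + 0.56)
Then Y → Y · (1 + 0.56)^2
     = Y · 2.4336

Percentage change = ((1 + 0.56)^2 − 1) × 100% ≈ 143.4%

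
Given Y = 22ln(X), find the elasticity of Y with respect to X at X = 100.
Elasticity = 1/ln(100) ≈ 0.2171

Elasticity = (dY/dX) · (X/Y)

dY/dX = 22/X
At X = 100: dY/dX = 11/50, Y = 22·ln(100)

Elasticity = (11/50) · (100 / (22·ln(100))) = 1/ln(100) ≈ 0.2171

Interpretation: for a small percentage change in X, the percentage change in Y is approximately 0.22 times as large.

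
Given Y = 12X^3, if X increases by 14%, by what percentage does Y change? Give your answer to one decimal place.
48.2%

For Y = 12X^3:
If X → X(1 + 0.14)
Then Y → Y · (1 + 0.14)^3
     ≈ Y · 1.4815

Percentage change = ((1 + 0.14)^3 − 1) × 100% ≈ 48.2%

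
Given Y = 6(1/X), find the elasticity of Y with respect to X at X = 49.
Elasticity = -1

Elasticity = (dY/dX) · (X/Y)

dY/dX = -6/X²
At X = 49: dY/dX = -6/2401, Y = 6/49

Elasticity = (-6/2401) · (49 / (6/49)) = -1

Interpretation: for a small percentage change in X, the percentage change in Y is approximately -1.00 times as large.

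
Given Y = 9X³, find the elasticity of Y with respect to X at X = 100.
Elasticity = 3

Elasticity = (dY/dX) · (X/Y)

dY/dX = 27·X²
At X = 100: dY/dX = 270000, Y = 9000000

Elasticity = 270000 · (100 / 9000000) = 3

Interpretation: for a small percentage change in X, the percentage change in Y is approximately 3.00 times as large.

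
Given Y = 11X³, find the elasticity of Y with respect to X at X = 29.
Elasticity = 3

Elasticity = (dY/dX) · (X/Y)

dY/dX = 33·X²
At X = 29: dY/dX = 27753, Y = 268279

Elasticity = 27753 · (29 / 268279) = 3

Interpretation: for a small percentage change in X, the percentage change in Y is approximately 3.00 times as large.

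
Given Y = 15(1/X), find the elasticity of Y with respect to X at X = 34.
Elasticity = -1

Elasticity = (dY/dX) · (X/Y)

dY/dX = -15/X²
At X = 34: dY/dX = -15/1156, Y = 15/34

Elasticity = (-15/1156) · (34 / (15/34)) = -1

Interpretation: for a small percentage change in X, the percentage change in Y is approximately -1.00 times as large.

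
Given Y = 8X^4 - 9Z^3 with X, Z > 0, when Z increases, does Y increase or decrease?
Y decreases

Taking the partial derivative:
∂Y/∂Z = -27Z^2

∂Y/∂Z = -27Z^2 < 0 (assuming positive values)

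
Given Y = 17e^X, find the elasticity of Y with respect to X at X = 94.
Elasticity = 94

Elasticity = (dY/dX) · (X/Y)

dY/dX = 17·e^X
At X = 94: dY/dX = 17·e^94, Y = 17·e^94

Elasticity = (17·e^94) · (94 / (17·e^94)) = 94

Interpretation: for a small percentage change in X, the percentage change in Y is approximately 94.00 times as large.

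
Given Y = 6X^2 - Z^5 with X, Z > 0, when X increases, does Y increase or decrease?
Y increases

Taking the partial derivative:
∂Y/∂X = 12X

∂Y/∂X = 12X > 0 (assuming positive values)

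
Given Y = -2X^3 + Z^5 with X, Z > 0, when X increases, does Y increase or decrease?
Y decreases

Taking the partial derivative:
∂Y/∂X = -6X^2

∂Y/∂X = -6X^2 < 0 (assuming positive values)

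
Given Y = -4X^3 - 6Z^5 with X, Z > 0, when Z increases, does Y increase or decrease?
Y decreases

Taking the partial derivative:
∂Y/∂Z = -30Z^4

∂Y/∂Z = -30Z^4 < 0 (assuming positive values)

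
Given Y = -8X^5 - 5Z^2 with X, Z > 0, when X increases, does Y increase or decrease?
Y decreases

Taking the partial derivative:
∂Y/∂X = -40X^4

∂Y/∂X = -40X^4 < 0 (assuming positive values)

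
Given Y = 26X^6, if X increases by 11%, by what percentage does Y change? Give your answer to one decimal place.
87.0%

For Y = 26X^6:
If X → X(1 + 0.11)
Then Y → Y · (1 + 0.11)^6
     ≈ Y · 1.8704

Percentage change = ((1 + 0.11)^6 − 1) × 100% ≈ 87.0%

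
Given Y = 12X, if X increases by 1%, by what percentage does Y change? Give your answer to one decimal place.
1.0%

For Y = 12X:
If X → X(1 + 0.01)
Then Y → Y · (1 + 0.01)^1
     = Y · 1.0100

Percentage change = ((1 + 0.01)^1 − 1) × 100% = 1.0%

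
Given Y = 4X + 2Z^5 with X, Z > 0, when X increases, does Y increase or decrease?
Y increases

Taking the partial derivative:
∂Y/∂X = 4

∂Y/∂X = 4 > 0 (assuming positive values)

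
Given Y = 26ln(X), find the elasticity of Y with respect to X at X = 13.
Elasticity = 1/ln(13) ≈ 0.3899

Elasticity = (dY/dX) · (X/Y)

dY/dX = 26/X
At X = 13: dY/dX = 2, Y = 26·ln(13)

Elasticity = 2 · (13 / (26·ln(13))) = 1/ln(13) ≈ 0.3899

Interpretation: for a small percentage change in X, the percentage change in Y is approximately 0.39 times as large.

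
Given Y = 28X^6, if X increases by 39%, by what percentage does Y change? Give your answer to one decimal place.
621.3%

For Y = 28X^6:
If X → X(1 + 0.39)
Then Y → Y · (1 + 0.39)^6
     ≈ Y · 7.2125

Percentage change = ((1 + 0.39)^6 − 1) × 100% ≈ 621.3%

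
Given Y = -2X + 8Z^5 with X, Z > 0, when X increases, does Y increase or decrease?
Y decreases

Taking the partial derivative:
∂Y/∂X = -2

∂Y/∂X = -2 < 0 (assuming positive values)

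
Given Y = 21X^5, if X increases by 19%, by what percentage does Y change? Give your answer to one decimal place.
138.6%

For Y = 21X^5:
If X → X(1 + 0.19)
Then Y → Y · (1 + 0.19)^5
     ≈ Y · 2.3864

Percentage change = ((1 + 0.19)^5 − 1) × 100% ≈ 138.6%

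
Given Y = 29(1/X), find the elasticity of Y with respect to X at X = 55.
Elasticity = -1

Elasticity = (dY/dX) · (X/Y)

dY/dX = -29/X²
At X = 55: dY/dX = -29/3025, Y = 29/55

Elasticity = (-29/3025) · (55 / (29/55)) = -1

Interpretation: for a small percentage change in X, the percentage change in Y is approximately -1.00 times as large.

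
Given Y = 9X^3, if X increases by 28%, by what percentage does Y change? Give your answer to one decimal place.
109.7%

For Y = 9X^3:
If X → X(1 + 0.28)
Then Y → Y · (1 + 0.28)^3
     ≈ Y · 2.0972

Percentage change = ((1 + 0.28)^3 − 1) × 100% ≈ 109.7%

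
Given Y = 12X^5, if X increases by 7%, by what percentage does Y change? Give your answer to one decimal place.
40.3%

For Y = 12X^5:
If X → X(1 + 0.07)
Then Y → Y · (1 + 0.07)^5
     ≈ Y · 1.4026

Percentage change = ((1 + 0.07)^5 − 1) × 100% ≈ 40.3%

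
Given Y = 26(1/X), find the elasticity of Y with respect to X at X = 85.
Elasticity = -1

Elasticity = (dY/dX) · (X/Y)

dY/dX = -26/X²
At X = 85: dY/dX = -26/7225, Y = 26/85

Elasticity = (-26/7225) · (85 / (26/85)) = -1

Interpretation: for a small percentage change in X, the percentage change in Y is approximately -1.00 times as large.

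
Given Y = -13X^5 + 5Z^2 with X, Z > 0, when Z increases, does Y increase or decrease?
Y increases

Taking the partial derivative:
∂Y/∂Z = 10Z

∂Y/∂Z = 10Z > 0 (assuming positive values)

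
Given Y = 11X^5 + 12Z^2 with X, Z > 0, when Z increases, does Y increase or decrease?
Y increases

Taking the partial derivative:
∂Y/∂Z = 24Z

∂Y/∂Z = 24Z > 0 (assuming positive values)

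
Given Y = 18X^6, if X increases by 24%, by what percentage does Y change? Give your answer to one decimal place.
263.5%

For Y = 18X^6:
If X → X(1 + 0.24)
Then Y → Y · (1 + 0.24)^6
     ≈ Y · 3.6352

Percentage change = ((1 + 0.24)^6 − 1) × 100% ≈ 263.5%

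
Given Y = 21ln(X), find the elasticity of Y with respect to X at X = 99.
Elasticity = 1/ln(99) ≈ 0.2176

Elasticity = (dY/dX) · (X/Y)

dY/dX = 21/X
At X = 99: dY/dX = 7/33, Y = 21·ln(99)

Elasticity = (7/33) · (99 / (21·ln(99))) = 1/ln(99) ≈ 0.2176

Interpretation: for a small percentage change in X, the percentage change in Y is approximately 0.22 times as large.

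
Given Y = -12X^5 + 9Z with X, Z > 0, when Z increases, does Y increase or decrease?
Y increases

Taking the partial derivative:
∂Y/∂Z = 9

∂Y/∂Z = 9 > 0 (assuming positive values)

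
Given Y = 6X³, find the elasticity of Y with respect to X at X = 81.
Elasticity = 3

Elasticity = (dY/dX) · (X/Y)

dY/dX = 18·X²
At X = 81: dY/dX = 118098, Y = 3188646

Elasticity = 118098 · (81 / 3188646) = 3

Interpretation: for a small percentage change in X, the percentage change in Y is approximately 3.00 times as large.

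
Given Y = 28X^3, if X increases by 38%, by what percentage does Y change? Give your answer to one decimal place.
162.8%

For Y = 28X^3:
If X → X(1 + 0.38)
Then Y → Y · (1 + 0.38)^3
     ≈ Y · 2.6281

Percentage change = ((1 + 0.38)^3 − 1) × 100% ≈ 162.8%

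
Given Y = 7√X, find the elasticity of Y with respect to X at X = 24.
Elasticity = 1/2

Elasticity = (dY/dX) · (X/Y)

dY/dX = 7/(2·√X)
At X = 24: dY/dX = 7·√6/24, Y = 14·√6

Elasticity = (7·√6/24) · (24 / (14·√6)) = 1/2

Interpretation: for a small percentage change in X, the percentage change in Y is approximately 0.50 times as large.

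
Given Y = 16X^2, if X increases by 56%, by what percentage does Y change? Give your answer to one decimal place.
143.4%

For Y = 16X^2:
If X → X(1 + 0.56)
Then Y → Y · (1 + 0.56)^2
     = Y · 2.4336

Percentage change = ((1 + 0.56)^2 − 1) × 100% ≈ 143.4%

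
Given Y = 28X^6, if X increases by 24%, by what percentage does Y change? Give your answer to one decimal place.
263.5%

For Y = 28X^6:
If X → X(1 + 0.24)
Then Y → Y · (1 + 0.24)^6
     ≈ Y · 3.6352

Percentage change = ((1 + 0.24)^6 − 1) × 100% ≈ 263.5%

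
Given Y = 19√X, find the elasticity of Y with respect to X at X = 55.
Elasticity = 1/2

Elasticity = (dY/dX) · (X/Y)

dY/dX = 19/(2·√X)
At X = 55: dY/dX = 19·√55/110, Y = 19·√55

Elasticity = (19·√55/110) · (55 / (19·√55)) = 1/2

Interpretation: for a small percentage change in X, the percentage change in Y is approximately 0.50 times as large.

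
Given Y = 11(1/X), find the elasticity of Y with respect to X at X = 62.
Elasticity = -1

Elasticity = (dY/dX) · (X/Y)

dY/dX = -11/X²
At X = 62: dY/dX = -11/3844, Y = 11/62

Elasticity = (-11/3844) · (62 / (11/62)) = -1

Interpretation: for a small percentage change in X, the percentage change in Y is approximately -1.00 times as large.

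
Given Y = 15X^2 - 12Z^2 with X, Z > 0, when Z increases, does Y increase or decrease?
Y decreases

Taking the partial derivative:
∂Y/∂Z = -24Z

∂Y/∂Z = -24Z < 0 (assuming positive values)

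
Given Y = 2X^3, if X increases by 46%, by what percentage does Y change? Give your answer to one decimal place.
211.2%

For Y = 2X^3:
If X → X(1 + 0.46)
Then Y → Y · (1 + 0.46)^3
     ≈ Y · 3.1121

Percentage change = ((1 + 0.46)^3 − 1) × 100% ≈ 211.2%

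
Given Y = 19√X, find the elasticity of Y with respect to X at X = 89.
Elasticity = 1/2

Elasticity = (dY/dX) · (X/Y)

dY/dX = 19/(2·√X)
At X = 89: dY/dX = 19·√89/178, Y = 19·√89

Elasticity = (19·√89/178) · (89 / (19·√89)) = 1/2

Interpretation: for a small percentage change in X, the percentage change in Y is approximately 0.50 times as large.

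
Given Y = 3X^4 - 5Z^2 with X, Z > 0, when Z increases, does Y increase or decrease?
Y decreases

Taking the partial derivative:
∂Y/∂Z = -10Z

∂Y/∂Z = -10Z < 0 (assuming positive values)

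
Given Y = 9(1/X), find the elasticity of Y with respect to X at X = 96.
Elasticity = -1

Elasticity = (dY/dX) · (X/Y)

dY/dX = -9/X²
At X = 96: dY/dX = -1/1024, Y = 3/32

Elasticity = (-1/1024) · (96 / (3/32)) = -1

Interpretation: for a small percentage change in X, the percentage change in Y is approximately -1.00 times as large.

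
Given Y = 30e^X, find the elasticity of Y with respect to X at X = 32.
Elasticity = 32

Elasticity = (dY/dX) · (X/Y)

dY/dX = 30·e^X
At X = 32: dY/dX = 30·e^32, Y = 30·e^32

Elasticity = (30·e^32) · (32 / (30·e^32)) = 32

Interpretation: for a small percentage change in X, the percentage change in Y is approximately 32.00 times as large.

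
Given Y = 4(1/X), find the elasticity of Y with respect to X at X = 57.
Elasticity = -1

Elasticity = (dY/dX) · (X/Y)

dY/dX = -4/X²
At X = 57: dY/dX = -4/3249, Y = 4/57

Elasticity = (-4/3249) · (57 / (4/57)) = -1

Interpretation: for a small percentage change in X, the percentage change in Y is approximately -1.00 times as large.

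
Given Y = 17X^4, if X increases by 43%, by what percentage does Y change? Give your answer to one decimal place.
318.2%

For Y = 17X^4:
If X → X(1 + 0.43)
Then Y → Y · (1 + 0.43)^4
     ≈ Y · 4.1816

Percentage change = ((1 + 0.43)^4 − 1) × 100% ≈ 318.2%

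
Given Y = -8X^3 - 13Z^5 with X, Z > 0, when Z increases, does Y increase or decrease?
Y decreases

Taking the partial derivative:
∂Y/∂Z = -65Z^4

∂Y/∂Z = -65Z^4 < 0 (assuming positive values)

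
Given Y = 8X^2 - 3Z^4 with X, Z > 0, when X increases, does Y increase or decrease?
Y increases

Taking the partial derivative:
∂Y/∂X = 16X

∂Y/∂X = 16X > 0 (assuming positive values)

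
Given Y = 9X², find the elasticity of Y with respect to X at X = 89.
Elasticity = 2

Elasticity = (dY/dX) · (X/Y)

dY/dX = 18·X
At X = 89: dY/dX = 1602, Y = 71289

Elasticity = 1602 · (89 / 71289) = 2

Interpretation: for a small percentage change in X, the percentage change in Y is approximately 2.00 times as large.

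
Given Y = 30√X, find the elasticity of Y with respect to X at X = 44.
Elasticity = 1/2

Elasticity = (dY/dX) · (X/Y)

dY/dX = 15/√X
At X = 44: dY/dX = 15·√11/22, Y = 60·√11

Elasticity = (15·√11/22) · (44 / (60·√11)) = 1/2

Interpretation: for a small percentage change in X, the percentage change in Y is approximately 0.50 times as large.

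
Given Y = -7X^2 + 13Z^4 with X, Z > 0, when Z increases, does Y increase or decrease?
Y increases

Taking the partial derivative:
∂Y/∂Z = 52Z^3

∂Y/∂Z = 52Z^3 > 0 (assuming positive values)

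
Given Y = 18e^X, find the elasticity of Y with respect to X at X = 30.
Elasticity = 30

Elasticity = (dY/dX) · (X/Y)

dY/dX = 18·e^X
At X = 30: dY/dX = 18·e^30, Y = 18·e^30

Elasticity = (18·e^30) · (30 / (18·e^30)) = 30

Interpretation: for a small percentage change in X, the percentage change in Y is approximately 30.00 times as large.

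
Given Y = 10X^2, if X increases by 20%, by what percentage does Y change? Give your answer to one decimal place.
44.0%

For Y = 10X^2:
If X → X(1 + 0.2)
Then Y → Y · (1 + 0.2)^2
     = Y · 1.4400

Percentage change = ((1 + 0.2)^2 − 1) × 100% = 44.0%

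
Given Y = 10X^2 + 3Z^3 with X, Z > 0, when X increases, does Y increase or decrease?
Y increases

Taking the partial derivative:
∂Y/∂X = 20X

∂Y/∂X = 20X > 0 (assuming positive values)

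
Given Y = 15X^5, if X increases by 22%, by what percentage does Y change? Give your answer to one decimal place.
170.3%

For Y = 15X^5:
If X → X(1 + 0.22)
Then Y → Y · (1 + 0.22)^5
     ≈ Y · 2.7027

Percentage change = ((1 + 0.22)^5 − 1) × 100% ≈ 170.3%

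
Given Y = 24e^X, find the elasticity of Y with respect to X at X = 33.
Elasticity = 33

Elasticity = (dY/dX) · (X/Y)

dY/dX = 24·e^X
At X = 33: dY/dX = 24·e^33, Y = 24·e^33

Elasticity = (24·e^33) · (33 / (24·e^33)) = 33

Interpretation: for a small percentage change in X, the percentage change in Y is approximately 33.00 times as large.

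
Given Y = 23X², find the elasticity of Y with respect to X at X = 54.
Elasticity = 2

Elasticity = (dY/dX) · (X/Y)

dY/dX = 46·X
At X = 54: dY/dX = 2484, Y = 67068

Elasticity = 2484 · (54 / 67068) = 2

Interpretation: for a small percentage change in X, the percentage change in Y is approximately 2.00 times as large.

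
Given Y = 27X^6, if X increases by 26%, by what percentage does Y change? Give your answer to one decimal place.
300.2%

For Y = 27X^6:
If X → X(1 + 0.26)
Then Y → Y · (1 + 0.26)^6
     ≈ Y · 4.0015

Percentage change = ((1 + 0.26)^6 − 1) × 100% ≈ 300.2%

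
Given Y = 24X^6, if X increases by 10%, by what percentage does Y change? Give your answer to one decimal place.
77.2%

For Y = 24X^6:
If X → X(1 + 0.1)
Then Y → Y · (1 + 0.1)^6
     ≈ Y · 1.7716

Percentage change = ((1 + 0.1)^6 − 1) × 100% ≈ 77.2%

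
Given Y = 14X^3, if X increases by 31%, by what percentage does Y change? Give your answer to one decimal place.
124.8%

For Y = 14X^3:
If X → X(1 + 0.31)
Then Y → Y · (1 + 0.31)^3
     ≈ Y · 2.2481

Percentage change = ((1 + 0.31)^3 − 1) × 100% ≈ 124.8%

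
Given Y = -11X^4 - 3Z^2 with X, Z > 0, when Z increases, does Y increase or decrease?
Y decreases

Taking the partial derivative:
∂Y/∂Z = -6Z

∂Y/∂Z = -6Z < 0 (assuming positive values)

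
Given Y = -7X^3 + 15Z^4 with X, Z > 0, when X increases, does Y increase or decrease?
Y decreases

Taking the partial derivative:
∂Y/∂X = -21X^2

∂Y/∂X = -21X^2 < 0 (assuming positive values)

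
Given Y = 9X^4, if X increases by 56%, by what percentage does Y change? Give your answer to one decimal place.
492.2%

For Y = 9X^4:
If X → X(1 + 0.56)
Then Y → Y · (1 + 0.56)^4
     ≈ Y · 5.9224

Percentage change = ((1 + 0.56)^4 − 1) × 100% ≈ 492.2%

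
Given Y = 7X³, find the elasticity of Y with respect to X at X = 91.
Elasticity = 3

Elasticity = (dY/dX) · (X/Y)

dY/dX = 21·X²
At X = 91: dY/dX = 173901, Y = 5274997

Elasticity = 173901 · (91 / 5274997) = 3

Interpretation: for a small percentage change in X, the percentage change in Y is approximately 3.00 times as large.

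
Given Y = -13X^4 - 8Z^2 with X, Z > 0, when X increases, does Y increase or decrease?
Y decreases

Taking the partial derivative:
∂Y/∂X = -52X^3

∂Y/∂X = -52X^3 < 0 (assuming positive values)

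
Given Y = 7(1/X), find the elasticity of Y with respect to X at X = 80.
Elasticity = -1

Elasticity = (dY/dX) · (X/Y)

dY/dX = -7/X²
At X = 80: dY/dX = -7/6400, Y = 7/80

Elasticity = (-7/6400) · (80 / (7/80)) = -1

Interpretation: for a small percentage change in X, the percentage change in Y is approximately -1.00 times as large.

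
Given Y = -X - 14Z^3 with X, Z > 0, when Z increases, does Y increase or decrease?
Y decreases

Taking the partial derivative:
∂Y/∂Z = -42Z^2

∂Y/∂Z = -42Z^2 < 0 (assuming positive values)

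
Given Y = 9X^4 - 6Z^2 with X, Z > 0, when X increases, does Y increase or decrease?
Y increases

Taking the partial derivative:
∂Y/∂X = 36X^3

∂Y/∂X = 36X^3 > 0 (assuming positive values)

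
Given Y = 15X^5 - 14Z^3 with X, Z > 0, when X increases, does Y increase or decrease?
Y increases

Taking the partial derivative:
∂Y/∂X = 75X^4

∂Y/∂X = 75X^4 > 0 (assuming positive values)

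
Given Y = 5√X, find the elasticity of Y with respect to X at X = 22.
Elasticity = 1/2

Elasticity = (dY/dX) · (X/Y)

dY/dX = 5/(2·√X)
At X = 22: dY/dX = 5·√22/44, Y = 5·√22

Elasticity = (5·√22/44) · (22 / (5·√22)) = 1/2

Interpretation: for a small percentage change in X, the percentage change in Y is approximately 0.50 times as large.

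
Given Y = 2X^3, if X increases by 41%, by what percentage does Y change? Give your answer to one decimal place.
180.3%

For Y = 2X^3:
If X → X(1 + 0.41)
Then Y → Y · (1 + 0.41)^3
     ≈ Y · 2.8032

Percentage change = ((1 + 0.41)^3 − 1) × 100% ≈ 180.3%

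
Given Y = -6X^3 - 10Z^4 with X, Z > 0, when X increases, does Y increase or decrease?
Y decreases

Taking the partial derivative:
∂Y/∂X = -18X^2

∂Y/∂X = -18X^2 < 0 (assuming positive values)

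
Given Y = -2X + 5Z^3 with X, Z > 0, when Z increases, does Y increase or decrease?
Y increases

Taking the partial derivative:
∂Y/∂Z = 15Z^2

∂Y/∂Z = 15Z^2 > 0 (assuming positive values)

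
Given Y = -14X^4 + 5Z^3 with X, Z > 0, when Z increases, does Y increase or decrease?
Y increases

Taking the partial derivative:
∂Y/∂Z = 15Z^2

∂Y/∂Z = 15Z^2 > 0 (assuming positive values)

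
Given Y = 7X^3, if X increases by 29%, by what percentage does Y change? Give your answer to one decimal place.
114.7%

For Y = 7X^3:
If X → X(1 + 0.29)
Then Y → Y · (1 + 0.29)^3
     ≈ Y · 2.1467

Percentage change = ((1 + 0.29)^3 − 1) × 100% ≈ 114.7%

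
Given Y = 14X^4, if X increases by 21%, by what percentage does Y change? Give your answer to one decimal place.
114.4%

For Y = 14X^4:
If X → X(1 + 0.21)
Then Y → Y · (1 + 0.21)^4
     ≈ Y · 2.1436

Percentage change = ((1 + 0.21)^4 − 1) × 100% ≈ 114.4%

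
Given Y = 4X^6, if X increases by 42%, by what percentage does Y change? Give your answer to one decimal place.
719.8%

For Y = 4X^6:
If X → X(1 + 0.42)
Then Y → Y · (1 + 0.42)^6
     ≈ Y · 8.1984

Percentage change = ((1 + 0.42)^6 − 1) × 100% ≈ 719.8%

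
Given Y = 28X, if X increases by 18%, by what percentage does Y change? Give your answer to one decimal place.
18.0%

For Y = 28X:
If X → X(1 + 0.18)
Then Y → Y · (1 + 0.18)^1
     = Y · 1.1800

Percentage change = ((1 + 0.18)^1 − 1) × 100% = 18.0%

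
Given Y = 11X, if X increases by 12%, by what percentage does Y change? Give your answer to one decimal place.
12.0%

For Y = 11X:
If X → X(1 + 0.12)
Then Y → Y · (1 + 0.12)^1
     = Y · 1.1200

Percentage change = ((1 + 0.12)^1 − 1) × 100% = 12.0%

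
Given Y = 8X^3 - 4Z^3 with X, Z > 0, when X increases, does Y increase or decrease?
Y increases

Taking the partial derivative:
∂Y/∂X = 24X^2

∂Y/∂X = 24X^2 > 0 (assuming positive values)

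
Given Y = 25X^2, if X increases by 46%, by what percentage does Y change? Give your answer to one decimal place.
113.2%

For Y = 25X^2:
If X → X(1 + 0.46)
Then Y → Y · (1 + 0.46)^2
     = Y · 2.1316

Percentage change = ((1 + 0.46)^2 − 1) × 100% ≈ 113.2%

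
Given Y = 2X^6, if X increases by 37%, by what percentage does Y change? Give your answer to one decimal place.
561.2%

For Y = 2X^6:
If X → X(1 + 0.37)
Then Y → Y · (1 + 0.37)^6
     ≈ Y · 6.6119

Percentage change = ((1 + 0.37)^6 − 1) × 100% ≈ 561.2%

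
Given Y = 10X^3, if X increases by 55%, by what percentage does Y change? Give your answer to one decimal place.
272.4%

For Y = 10X^3:
If X → X(1 + 0.55)
Then Y → Y · (1 + 0.55)^3
     ≈ Y · 3.7239

Percentage change = ((1 + 0.55)^3 − 1) × 100% ≈ 272.4%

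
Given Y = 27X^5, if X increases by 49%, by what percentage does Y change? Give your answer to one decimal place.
634.4%

For Y = 27X^5:
If X → X(1 + 0.49)
Then Y → Y · (1 + 0.49)^5
     ≈ Y · 7.3440

Percentage change = ((1 + 0.49)^5 − 1) × 100% ≈ 634.4%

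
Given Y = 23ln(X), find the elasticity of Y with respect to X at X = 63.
Elasticity = 1/ln(63) ≈ 0.2414

Elasticity = (dY/dX) · (X/Y)

dY/dX = 23/X
At X = 63: dY/dX = 23/63, Y = 23·ln(63)

Elasticity = (23/63) · (63 / (23·ln(63))) = 1/ln(63) ≈ 0.2414

Interpretation: for a small percentage change in X, the percentage change in Y is approximately 0.24 times as large.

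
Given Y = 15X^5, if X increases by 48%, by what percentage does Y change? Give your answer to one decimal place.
610.1%

For Y = 15X^5:
If X → X(1 + 0.48)
Then Y → Y · (1 + 0.48)^5
     ≈ Y · 7.1008

Percentage change = ((1 + 0.48)^5 − 1) × 100% ≈ 610.1%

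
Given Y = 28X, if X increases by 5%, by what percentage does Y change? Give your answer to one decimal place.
5.0%

For Y = 28X:
If X → X(1 + 0.05)
Then Y → Y · (1 + 0.05)^1
     = Y · 1.0500

Percentage change = ((1 + 0.05)^1 − 1) × 100% = 5.0%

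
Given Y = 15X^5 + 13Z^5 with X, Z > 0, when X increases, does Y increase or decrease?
Y increases

Taking the partial derivative:
∂Y/∂X = 75X^4

∂Y/∂X = 75X^4 > 0 (assuming positive values)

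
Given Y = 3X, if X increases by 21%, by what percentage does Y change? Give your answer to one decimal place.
21.0%

For Y = 3X:
If X → X(1 + 0.21)
Then Y → Y · (1 + 0.21)^1
     = Y · 1.2100

Percentage change = ((1 + 0.21)^1 − 1) × 100% = 21.0%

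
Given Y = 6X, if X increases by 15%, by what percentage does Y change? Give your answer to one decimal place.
15.0%

For Y = 6X:
If X → X(1 + 0.15)
Then Y → Y · (1 + 0.15)^1
     = Y · 1.1500

Percentage change = ((1 + 0.15)^1 − 1) × 100% = 15.0%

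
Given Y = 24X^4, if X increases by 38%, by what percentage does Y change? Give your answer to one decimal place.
262.7%

For Y = 24X^4:
If X → X(1 + 0.38)
Then Y → Y · (1 + 0.38)^4
     ≈ Y · 3.6267

Percentage change = ((1 + 0.38)^4 − 1) × 100% ≈ 262.7%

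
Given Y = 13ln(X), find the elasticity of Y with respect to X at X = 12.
Elasticity = 1/ln(12) ≈ 0.4024

Elasticity = (dY/dX) · (X/Y)

dY/dX = 13/X
At X = 12: dY/dX = 13/12, Y = 13·ln(12)

Elasticity = (13/12) · (12 / (13·ln(12))) = 1/ln(12) ≈ 0.4024

Interpretation: for a small percentage change in X, the percentage change in Y is approximately 0.40 times as large.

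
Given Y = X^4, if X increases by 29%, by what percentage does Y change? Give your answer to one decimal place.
176.9%

For Y = X^4:
If X → X(1 + 0.29)
Then Y → Y · (1 + 0.29)^4
     ≈ Y · 2.7692

Percentage change = ((1 + 0.29)^4 − 1) × 100% ≈ 176.9%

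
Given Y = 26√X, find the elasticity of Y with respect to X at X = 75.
Elasticity = 1/2

Elasticity = (dY/dX) · (X/Y)

dY/dX = 13/√X
At X = 75: dY/dX = 13·√3/15, Y = 130·√3

Elasticity = (13·√3/15) · (75 / (130·√3)) = 1/2

Interpretation: for a small percentage change in X, the percentage change in Y is approximately 0.50 times as large.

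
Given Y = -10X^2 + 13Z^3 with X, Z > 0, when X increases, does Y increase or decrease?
Y decreases

Taking the partial derivative:
∂Y/∂X = -20X

∂Y/∂X = -20X < 0 (assuming positive values)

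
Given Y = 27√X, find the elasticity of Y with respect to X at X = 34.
Elasticity = 1/2

Elasticity = (dY/dX) · (X/Y)

dY/dX = 27/(2·√X)
At X = 34: dY/dX = 27·√34/68, Y = 27·√34

Elasticity = (27·√34/68) · (34 / (27·√34)) = 1/2

Interpretation: for a small percentage change in X, the percentage change in Y is approximately 0.50 times as large.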